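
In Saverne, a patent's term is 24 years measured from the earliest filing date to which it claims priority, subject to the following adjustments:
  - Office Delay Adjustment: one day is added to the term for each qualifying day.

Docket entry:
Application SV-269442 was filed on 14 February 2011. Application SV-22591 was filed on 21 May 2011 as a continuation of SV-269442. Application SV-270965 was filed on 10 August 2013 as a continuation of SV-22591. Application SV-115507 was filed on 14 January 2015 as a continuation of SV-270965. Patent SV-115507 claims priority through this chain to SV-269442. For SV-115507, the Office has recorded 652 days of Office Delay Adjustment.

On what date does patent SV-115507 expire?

2036-11-27

Earliest priority filing: 14 February 2011.
Base term: 14 February 2011 + 24 years → 14 February 2035.
Office Delay Adjustment: +652 days → 27 November 2036.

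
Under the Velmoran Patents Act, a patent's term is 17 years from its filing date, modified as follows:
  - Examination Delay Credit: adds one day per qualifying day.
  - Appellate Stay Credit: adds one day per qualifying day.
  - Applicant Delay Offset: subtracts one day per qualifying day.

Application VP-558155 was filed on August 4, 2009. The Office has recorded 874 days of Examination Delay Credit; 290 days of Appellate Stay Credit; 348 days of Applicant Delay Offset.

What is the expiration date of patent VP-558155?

Base term: filing date + 17 years → 4 August 2026.
Examination Delay Credit: +874 days → 25 December 2028.
Appellate Stay Credit: +290 days → 11 October 2029.
Applicant Delay Offset: −348 days → 28 October 2028.

October 28, 2028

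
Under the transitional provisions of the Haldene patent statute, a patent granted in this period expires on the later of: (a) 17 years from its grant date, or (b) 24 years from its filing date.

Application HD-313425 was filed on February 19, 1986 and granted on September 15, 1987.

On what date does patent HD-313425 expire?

2010-02-19

(a) grant + 17 years → 15 September 2004.
(b) filing + 24 years → 19 February 2010.
Later of the two: 19 February 2010.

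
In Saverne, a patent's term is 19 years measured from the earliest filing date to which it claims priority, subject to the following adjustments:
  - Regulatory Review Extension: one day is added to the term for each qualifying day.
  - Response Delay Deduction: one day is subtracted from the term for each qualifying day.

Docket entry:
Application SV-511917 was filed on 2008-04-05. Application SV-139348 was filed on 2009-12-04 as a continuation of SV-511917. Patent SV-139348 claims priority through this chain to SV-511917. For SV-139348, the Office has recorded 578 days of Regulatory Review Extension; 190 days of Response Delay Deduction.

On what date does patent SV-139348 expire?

April 27, 2028

Earliest priority filing: 5 April 2008.
Base term: 5 April 2008 + 19 years → 5 April 2027.
Regulatory Review Extension: +578 days → 3 November 2028.
Response Delay Deduction: −190 days → 27 April 2028.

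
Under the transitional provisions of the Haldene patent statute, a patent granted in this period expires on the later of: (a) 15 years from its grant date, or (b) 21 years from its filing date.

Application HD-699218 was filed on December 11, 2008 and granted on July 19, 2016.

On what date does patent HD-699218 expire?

(a) grant + 15 years → 19 July 2031.
(b) filing + 21 years → 11 December 2029.
Later of the two: 19 July 2031.

2031-07-19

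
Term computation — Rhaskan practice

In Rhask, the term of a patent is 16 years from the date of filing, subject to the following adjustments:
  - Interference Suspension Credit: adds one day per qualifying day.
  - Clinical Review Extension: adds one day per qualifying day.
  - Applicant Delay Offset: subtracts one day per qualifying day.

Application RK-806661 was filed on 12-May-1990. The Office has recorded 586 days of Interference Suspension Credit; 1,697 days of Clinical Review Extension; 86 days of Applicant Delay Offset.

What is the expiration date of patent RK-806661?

2012-05-17

Base term: filing date + 16 years → 12 May 2006.
Interference Suspension Credit: +586 days → 19 December 2007.
Clinical Review Extension: +1697 days → 11 August 2012.
Applicant Delay Offset: −86 days → 17 May 2012.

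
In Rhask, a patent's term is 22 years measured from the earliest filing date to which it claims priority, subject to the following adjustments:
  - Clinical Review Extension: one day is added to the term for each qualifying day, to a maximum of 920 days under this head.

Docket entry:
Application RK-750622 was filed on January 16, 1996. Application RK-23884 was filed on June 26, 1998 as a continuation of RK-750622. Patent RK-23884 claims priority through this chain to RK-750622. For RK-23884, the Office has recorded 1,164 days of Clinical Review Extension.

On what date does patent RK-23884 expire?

2020-07-24

Earliest priority filing: 16 January 1996.
Base term: 16 January 1996 + 22 years → 16 January 2018.
Clinical Review Extension: 1164 days claimed exceeds the 920-day cap, so +920 days → 24 July 2020.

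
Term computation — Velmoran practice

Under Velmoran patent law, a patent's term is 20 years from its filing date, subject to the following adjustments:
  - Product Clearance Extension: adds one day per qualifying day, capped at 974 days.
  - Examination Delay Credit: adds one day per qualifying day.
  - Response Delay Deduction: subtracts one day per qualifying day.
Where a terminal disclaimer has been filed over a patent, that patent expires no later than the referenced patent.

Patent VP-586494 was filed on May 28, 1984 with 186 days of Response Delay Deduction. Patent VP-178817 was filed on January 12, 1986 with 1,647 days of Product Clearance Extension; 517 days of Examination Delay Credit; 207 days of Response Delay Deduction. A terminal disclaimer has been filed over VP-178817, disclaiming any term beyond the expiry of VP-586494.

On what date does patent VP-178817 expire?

November 24, 2003

Natural term of VP-178817:
  Base: filing + 20 years → 12 January 2006.
  Product Clearance Extension: 1647 days claimed exceeds the 974-day cap, so +974 days → 12 September 2008.
  Examination Delay Credit: +517 days → 11 February 2010.
  Response Delay Deduction: −207 days → 19 July 2009.
Expiry of referenced patent VP-586494:
  Base: filing + 20 years → 28 May 2004.
  Response Delay Deduction: −186 days → 24 November 2003.
Terminal disclaimer: VP-178817 expires on the earlier of 19 July 2009 and 24 November 2003.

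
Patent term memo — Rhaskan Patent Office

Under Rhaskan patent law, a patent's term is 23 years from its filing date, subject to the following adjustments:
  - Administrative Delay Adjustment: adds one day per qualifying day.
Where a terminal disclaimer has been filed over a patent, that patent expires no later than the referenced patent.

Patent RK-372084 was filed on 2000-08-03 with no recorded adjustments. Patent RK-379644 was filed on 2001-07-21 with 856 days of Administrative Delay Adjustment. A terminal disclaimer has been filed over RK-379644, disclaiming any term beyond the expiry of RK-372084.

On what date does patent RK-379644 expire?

Natural term of RK-379644:
  Base: filing + 23 years → 21 July 2024.
  Administrative Delay Adjustment: +856 days → 24 November 2026.
Expiry of referenced patent RK-372084:
  Base: filing + 23 years → 3 August 2023.
Terminal disclaimer: RK-379644 expires on the earlier of 24 November 2026 and 3 August 2023.

2023-08-03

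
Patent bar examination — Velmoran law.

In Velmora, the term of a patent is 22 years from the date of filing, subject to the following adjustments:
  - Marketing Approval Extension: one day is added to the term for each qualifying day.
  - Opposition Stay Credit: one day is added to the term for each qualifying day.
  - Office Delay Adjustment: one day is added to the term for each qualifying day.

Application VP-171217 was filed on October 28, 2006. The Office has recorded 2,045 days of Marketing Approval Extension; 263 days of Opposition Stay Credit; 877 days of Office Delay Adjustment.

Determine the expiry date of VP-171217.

Base term: filing date + 22 years → 28 October 2028.
Marketing Approval Extension: +2045 days → 4 June 2034.
Opposition Stay Credit: +263 days → 22 February 2035.
Office Delay Adjustment: +877 days → 18 July 2037.

2037-07-18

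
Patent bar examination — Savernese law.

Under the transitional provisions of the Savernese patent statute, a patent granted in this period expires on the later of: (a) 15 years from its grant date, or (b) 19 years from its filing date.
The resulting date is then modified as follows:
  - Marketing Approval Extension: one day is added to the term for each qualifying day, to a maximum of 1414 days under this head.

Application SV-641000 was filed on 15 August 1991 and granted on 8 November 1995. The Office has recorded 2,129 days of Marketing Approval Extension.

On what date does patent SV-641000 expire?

(a) grant + 15 years → 8 November 2010.
(b) filing + 19 years → 15 August 2010.
Later of the two: 8 November 2010.
Marketing Approval Extension: 2129 days claimed exceeds the 1414-day cap, so +1414 days → 22 September 2014.

September 22, 2014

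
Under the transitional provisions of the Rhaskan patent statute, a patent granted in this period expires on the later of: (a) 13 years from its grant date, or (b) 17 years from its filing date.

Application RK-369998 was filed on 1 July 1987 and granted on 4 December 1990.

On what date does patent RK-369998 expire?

(a) grant + 13 years → 4 December 2003.
(b) filing + 17 years → 1 July 2004.
Later of the two: 1 July 2004.

July 1, 2004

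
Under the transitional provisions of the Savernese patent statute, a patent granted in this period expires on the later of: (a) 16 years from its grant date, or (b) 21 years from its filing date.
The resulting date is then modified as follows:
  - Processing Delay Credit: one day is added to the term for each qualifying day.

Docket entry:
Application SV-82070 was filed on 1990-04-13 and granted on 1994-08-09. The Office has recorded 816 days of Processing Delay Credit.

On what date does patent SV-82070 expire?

July 7, 2013

(a) grant + 16 years → 9 August 2010.
(b) filing + 21 years → 13 April 2011.
Later of the two: 13 April 2011.
Processing Delay Credit: +816 days → 7 July 2013.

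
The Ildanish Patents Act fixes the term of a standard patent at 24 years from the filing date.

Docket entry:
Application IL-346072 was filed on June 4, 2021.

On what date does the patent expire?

Filing date + 24 years → 4 June 2045.

June 4, 2045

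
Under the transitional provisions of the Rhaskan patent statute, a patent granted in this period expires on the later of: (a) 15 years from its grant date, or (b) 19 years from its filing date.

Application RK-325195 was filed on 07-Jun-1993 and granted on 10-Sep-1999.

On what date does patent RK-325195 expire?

(a) grant + 15 years → 10 September 2014.
(b) filing + 19 years → 7 June 2012.
Later of the two: 10 September 2014.

September 10, 2014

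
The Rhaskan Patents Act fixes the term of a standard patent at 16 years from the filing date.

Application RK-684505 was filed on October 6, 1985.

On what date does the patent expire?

2001-10-06

Filing date + 16 years → 6 October 2001.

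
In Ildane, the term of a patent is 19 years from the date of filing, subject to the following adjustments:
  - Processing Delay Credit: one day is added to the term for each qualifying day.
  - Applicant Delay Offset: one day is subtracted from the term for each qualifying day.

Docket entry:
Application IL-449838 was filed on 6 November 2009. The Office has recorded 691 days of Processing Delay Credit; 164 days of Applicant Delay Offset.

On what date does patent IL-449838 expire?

Base term: filing date + 19 years → 6 November 2028.
Processing Delay Credit: +691 days → 28 September 2030.
Applicant Delay Offset: −164 days → 17 April 2030.

April 17, 2030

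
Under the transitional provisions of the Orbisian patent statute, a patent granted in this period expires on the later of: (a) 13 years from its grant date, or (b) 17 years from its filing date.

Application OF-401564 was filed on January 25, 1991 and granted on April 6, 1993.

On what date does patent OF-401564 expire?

(a) grant + 13 years → 6 April 2006.
(b) filing + 17 years → 25 January 2008.
Later of the two: 25 January 2008.

2008-01-25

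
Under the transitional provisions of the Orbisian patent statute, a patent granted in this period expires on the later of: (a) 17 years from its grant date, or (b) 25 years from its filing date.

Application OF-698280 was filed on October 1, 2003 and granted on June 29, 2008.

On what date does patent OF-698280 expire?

October 1, 2028

(a) grant + 17 years → 29 June 2025.
(b) filing + 25 years → 1 October 2028.
Later of the two: 1 October 2028.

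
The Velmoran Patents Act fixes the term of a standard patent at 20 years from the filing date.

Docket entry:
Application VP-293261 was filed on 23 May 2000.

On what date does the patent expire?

Filing date + 20 years → 23 May 2020.

2020-05-23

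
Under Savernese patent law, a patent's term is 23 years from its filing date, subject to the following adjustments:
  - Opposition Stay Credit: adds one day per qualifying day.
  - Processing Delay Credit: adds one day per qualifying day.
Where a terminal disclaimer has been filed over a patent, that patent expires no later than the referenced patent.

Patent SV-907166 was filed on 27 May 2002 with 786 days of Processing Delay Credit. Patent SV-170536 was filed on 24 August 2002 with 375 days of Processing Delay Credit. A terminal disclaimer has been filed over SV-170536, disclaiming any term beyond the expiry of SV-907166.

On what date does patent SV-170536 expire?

2026-09-03

Natural term of SV-170536:
  Base: filing + 23 years → 24 August 2025.
  Processing Delay Credit: +375 days → 3 September 2026.
Expiry of referenced patent SV-907166:
  Base: filing + 23 years → 27 May 2025.
  Processing Delay Credit: +786 days → 22 July 2027.
Terminal disclaimer: SV-170536 expires on the earlier of 3 September 2026 and 22 July 2027.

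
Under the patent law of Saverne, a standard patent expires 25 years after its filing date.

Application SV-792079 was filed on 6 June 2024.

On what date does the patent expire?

Filing date + 25 years → 6 June 2049.

2049-06-06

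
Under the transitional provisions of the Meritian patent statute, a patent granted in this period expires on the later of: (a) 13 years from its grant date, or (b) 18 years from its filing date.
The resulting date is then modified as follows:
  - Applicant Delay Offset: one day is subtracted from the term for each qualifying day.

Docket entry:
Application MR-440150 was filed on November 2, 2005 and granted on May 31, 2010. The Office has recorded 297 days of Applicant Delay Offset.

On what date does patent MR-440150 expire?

January 9, 2023

(a) grant + 13 years → 31 May 2023.
(b) filing + 18 years → 2 November 2023.
Later of the two: 2 November 2023.
Applicant Delay Offset: −297 days → 9 January 2023.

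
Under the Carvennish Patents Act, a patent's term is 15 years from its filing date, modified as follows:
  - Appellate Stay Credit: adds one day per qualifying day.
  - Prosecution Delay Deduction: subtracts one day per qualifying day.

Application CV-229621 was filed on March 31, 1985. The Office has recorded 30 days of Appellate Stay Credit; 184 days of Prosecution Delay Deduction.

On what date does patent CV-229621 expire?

Base term: filing date + 15 years → 31 March 2000.
Appellate Stay Credit: +30 days → 30 April 2000.
Prosecution Delay Deduction: −184 days → 29 October 1999.

1999-10-29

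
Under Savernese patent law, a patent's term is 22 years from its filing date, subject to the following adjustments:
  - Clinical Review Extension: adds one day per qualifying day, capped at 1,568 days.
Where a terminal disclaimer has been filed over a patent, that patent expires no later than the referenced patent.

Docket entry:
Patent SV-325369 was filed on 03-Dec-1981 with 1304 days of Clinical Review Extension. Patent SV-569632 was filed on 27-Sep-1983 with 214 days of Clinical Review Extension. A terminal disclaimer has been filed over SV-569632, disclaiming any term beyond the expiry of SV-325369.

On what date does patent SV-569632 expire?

2006-04-29

Natural term of SV-569632:
  Base: filing + 22 years → 27 September 2005.
  Clinical Review Extension: 214 days (within the 1568-day cap) → +214 days → 29 April 2006.
Expiry of referenced patent SV-325369:
  Base: filing + 22 years → 3 December 2003.
  Clinical Review Extension: 1304 days (within the 1568-day cap) → +1304 days → 29 June 2007.
Terminal disclaimer: SV-569632 expires on the earlier of 29 April 2006 and 29 June 2007.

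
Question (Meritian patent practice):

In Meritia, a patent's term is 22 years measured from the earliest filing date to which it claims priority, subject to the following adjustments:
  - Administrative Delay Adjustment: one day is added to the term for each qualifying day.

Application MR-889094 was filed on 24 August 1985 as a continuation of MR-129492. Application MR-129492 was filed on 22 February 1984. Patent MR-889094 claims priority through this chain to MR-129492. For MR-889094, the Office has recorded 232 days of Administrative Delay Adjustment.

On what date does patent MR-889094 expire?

Earliest priority filing: 22 February 1984.
Base term: 22 February 1984 + 22 years → 22 February 2006.
Administrative Delay Adjustment: +232 days → 12 October 2006.

2006-10-12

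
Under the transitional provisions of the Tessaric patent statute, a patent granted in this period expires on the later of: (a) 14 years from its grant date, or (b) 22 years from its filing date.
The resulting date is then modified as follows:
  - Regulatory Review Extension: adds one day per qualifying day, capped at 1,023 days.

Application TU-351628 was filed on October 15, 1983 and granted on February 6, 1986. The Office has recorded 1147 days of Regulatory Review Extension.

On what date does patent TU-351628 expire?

August 3, 2008

(a) grant + 14 years → 6 February 2000.
(b) filing + 22 years → 15 October 2005.
Later of the two: 15 October 2005.
Regulatory Review Extension: 1147 days claimed exceeds the 1023-day cap, so +1023 days → 3 August 2008.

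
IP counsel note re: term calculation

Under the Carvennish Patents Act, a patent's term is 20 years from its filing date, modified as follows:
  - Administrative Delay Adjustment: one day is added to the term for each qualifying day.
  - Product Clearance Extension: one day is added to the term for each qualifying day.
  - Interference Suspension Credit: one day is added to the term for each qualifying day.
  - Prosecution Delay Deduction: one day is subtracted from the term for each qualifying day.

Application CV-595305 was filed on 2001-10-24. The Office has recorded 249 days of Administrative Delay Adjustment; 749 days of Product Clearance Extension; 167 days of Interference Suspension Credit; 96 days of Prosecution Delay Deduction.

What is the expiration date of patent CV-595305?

September 27, 2024

Base term: filing date + 20 years → 24 October 2021.
Administrative Delay Adjustment: +249 days → 30 June 2022.
Product Clearance Extension: +749 days → 18 July 2024.
Interference Suspension Credit: +167 days → 1 January 2025.
Prosecution Delay Deduction: −96 days → 27 September 2024.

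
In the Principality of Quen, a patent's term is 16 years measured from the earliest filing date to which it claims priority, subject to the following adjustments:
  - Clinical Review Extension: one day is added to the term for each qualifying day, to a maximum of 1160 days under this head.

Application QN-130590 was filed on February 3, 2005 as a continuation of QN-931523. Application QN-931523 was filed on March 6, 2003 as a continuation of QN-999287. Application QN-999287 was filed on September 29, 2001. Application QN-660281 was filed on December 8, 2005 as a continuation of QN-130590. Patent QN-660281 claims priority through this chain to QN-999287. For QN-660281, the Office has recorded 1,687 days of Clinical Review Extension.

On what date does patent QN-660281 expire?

Earliest priority filing: 29 September 2001.
Base term: 29 September 2001 + 16 years → 29 September 2017.
Clinical Review Extension: 1687 days claimed exceeds the 1160-day cap, so +1160 days → 2 December 2020.

December 2, 2020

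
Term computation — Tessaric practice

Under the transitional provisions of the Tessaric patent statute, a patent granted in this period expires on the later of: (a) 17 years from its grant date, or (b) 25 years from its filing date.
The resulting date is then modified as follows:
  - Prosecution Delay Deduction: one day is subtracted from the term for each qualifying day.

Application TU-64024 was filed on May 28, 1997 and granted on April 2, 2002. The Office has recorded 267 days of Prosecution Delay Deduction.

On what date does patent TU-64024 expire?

(a) grant + 17 years → 2 April 2019.
(b) filing + 25 years → 28 May 2022.
Later of the two: 28 May 2022.
Prosecution Delay Deduction: −267 days → 3 September 2021.

2021-09-03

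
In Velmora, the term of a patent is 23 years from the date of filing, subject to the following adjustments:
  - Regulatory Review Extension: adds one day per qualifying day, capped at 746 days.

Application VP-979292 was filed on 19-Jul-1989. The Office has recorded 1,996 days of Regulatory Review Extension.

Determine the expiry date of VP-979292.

Base term: filing date + 23 years → 19 July 2012.
Regulatory Review Extension: 1996 days claimed exceeds the 746-day cap, so +746 days → 4 August 2014.

2014-08-04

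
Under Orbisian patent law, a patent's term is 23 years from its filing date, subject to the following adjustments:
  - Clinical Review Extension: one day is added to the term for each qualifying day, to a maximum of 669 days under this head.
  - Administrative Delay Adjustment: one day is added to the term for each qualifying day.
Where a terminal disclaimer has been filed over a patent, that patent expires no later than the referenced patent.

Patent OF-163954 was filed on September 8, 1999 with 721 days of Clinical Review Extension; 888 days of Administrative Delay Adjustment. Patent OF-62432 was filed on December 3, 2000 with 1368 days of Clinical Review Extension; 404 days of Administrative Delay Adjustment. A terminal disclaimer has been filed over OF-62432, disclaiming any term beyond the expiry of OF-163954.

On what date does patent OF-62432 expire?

November 10, 2026

Natural term of OF-62432:
  Base: filing + 23 years → 3 December 2023.
  Clinical Review Extension: 1368 days claimed exceeds the 669-day cap, so +669 days → 2 October 2025.
  Administrative Delay Adjustment: +404 days → 10 November 2026.
Expiry of referenced patent OF-163954:
  Base: filing + 23 years → 8 September 2022.
  Clinical Review Extension: 721 days claimed exceeds the 669-day cap, so +669 days → 8 July 2024.
  Administrative Delay Adjustment: +888 days → 13 December 2026.
Terminal disclaimer: OF-62432 expires on the earlier of 10 November 2026 and 13 December 2026.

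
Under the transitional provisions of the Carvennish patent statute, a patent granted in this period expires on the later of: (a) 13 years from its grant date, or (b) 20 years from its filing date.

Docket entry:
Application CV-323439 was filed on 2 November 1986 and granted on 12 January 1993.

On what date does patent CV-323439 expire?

(a) grant + 13 years → 12 January 2006.
(b) filing + 20 years → 2 November 2006.
Later of the two: 2 November 2006.

November 2, 2006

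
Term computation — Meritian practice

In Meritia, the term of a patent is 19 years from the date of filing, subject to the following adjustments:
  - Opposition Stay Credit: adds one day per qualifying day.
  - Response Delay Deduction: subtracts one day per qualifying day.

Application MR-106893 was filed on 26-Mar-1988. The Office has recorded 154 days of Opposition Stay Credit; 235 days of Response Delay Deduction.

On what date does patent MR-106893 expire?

January 4, 2007

Base term: filing date + 19 years → 26 March 2007.
Opposition Stay Credit: +154 days → 27 August 2007.
Response Delay Deduction: −235 days → 4 January 2007.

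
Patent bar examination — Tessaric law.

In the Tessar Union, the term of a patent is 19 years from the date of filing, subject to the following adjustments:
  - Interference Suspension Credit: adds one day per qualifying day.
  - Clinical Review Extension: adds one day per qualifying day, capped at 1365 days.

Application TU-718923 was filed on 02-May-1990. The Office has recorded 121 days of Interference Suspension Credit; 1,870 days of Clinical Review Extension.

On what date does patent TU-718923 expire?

May 27, 2013

Base term: filing date + 19 years → 2 May 2009.
Interference Suspension Credit: +121 days → 31 August 2009.
Clinical Review Extension: 1870 days claimed exceeds the 1365-day cap, so +1365 days → 27 May 2013.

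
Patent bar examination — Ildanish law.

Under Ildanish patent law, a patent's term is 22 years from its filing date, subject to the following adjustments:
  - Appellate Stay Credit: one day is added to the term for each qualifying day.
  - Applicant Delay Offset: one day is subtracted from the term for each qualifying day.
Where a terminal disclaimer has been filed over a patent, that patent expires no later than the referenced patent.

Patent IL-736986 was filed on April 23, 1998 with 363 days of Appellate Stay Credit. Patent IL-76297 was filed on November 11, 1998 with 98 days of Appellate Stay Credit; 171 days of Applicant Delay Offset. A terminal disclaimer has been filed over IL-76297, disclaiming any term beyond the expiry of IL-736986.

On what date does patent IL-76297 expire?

2020-08-30

Natural term of IL-76297:
  Base: filing + 22 years → 11 November 2020.
  Appellate Stay Credit: +98 days → 17 February 2021.
  Applicant Delay Offset: −171 days → 30 August 2020.
Expiry of referenced patent IL-736986:
  Base: filing + 22 years → 23 April 2020.
  Appellate Stay Credit: +363 days → 21 April 2021.
Terminal disclaimer: IL-76297 expires on the earlier of 30 August 2020 and 21 April 2021.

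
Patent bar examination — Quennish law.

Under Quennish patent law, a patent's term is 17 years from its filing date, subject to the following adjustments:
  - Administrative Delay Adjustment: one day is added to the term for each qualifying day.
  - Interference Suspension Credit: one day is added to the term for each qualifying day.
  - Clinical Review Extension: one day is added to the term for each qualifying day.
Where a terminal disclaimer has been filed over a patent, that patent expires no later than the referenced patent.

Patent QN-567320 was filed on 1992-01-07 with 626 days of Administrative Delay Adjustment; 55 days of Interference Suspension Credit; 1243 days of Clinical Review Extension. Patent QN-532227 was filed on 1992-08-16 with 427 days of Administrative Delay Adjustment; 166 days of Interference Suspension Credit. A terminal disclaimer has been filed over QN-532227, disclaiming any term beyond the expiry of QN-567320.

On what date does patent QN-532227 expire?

April 1, 2011

Natural term of QN-532227:
  Base: filing + 17 years → 16 August 2009.
  Administrative Delay Adjustment: +427 days → 17 October 2010.
  Interference Suspension Credit: +166 days → 1 April 2011.
Expiry of referenced patent QN-567320:
  Base: filing + 17 years → 7 January 2009.
  Administrative Delay Adjustment: +626 days → 25 September 2010.
  Interference Suspension Credit: +55 days → 19 November 2010.
  Clinical Review Extension: +1243 days → 15 April 2014.
Terminal disclaimer: QN-532227 expires on the earlier of 1 April 2011 and 15 April 2014.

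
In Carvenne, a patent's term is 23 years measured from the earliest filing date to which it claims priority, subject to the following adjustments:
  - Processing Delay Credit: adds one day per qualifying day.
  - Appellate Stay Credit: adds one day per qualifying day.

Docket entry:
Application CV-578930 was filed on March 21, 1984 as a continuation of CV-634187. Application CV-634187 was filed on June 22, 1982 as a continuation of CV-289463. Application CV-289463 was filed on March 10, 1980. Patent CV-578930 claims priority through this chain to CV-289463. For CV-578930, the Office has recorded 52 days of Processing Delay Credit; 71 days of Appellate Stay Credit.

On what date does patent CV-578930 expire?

2003-07-11

Earliest priority filing: 10 March 1980.
Base term: 10 March 1980 + 23 years → 10 March 2003.
Processing Delay Credit: +52 days → 1 May 2003.
Appellate Stay Credit: +71 days → 11 July 2003.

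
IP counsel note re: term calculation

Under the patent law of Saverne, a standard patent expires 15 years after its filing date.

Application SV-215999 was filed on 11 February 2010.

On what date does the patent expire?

2025-02-11

Filing date + 15 years → 11 February 2025.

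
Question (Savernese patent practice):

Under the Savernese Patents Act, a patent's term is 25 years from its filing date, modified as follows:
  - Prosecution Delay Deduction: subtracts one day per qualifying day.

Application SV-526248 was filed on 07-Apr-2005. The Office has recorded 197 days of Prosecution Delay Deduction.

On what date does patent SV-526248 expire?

2029-09-22

Base term: filing date + 25 years → 7 April 2030.
Prosecution Delay Deduction: −197 days → 22 September 2029.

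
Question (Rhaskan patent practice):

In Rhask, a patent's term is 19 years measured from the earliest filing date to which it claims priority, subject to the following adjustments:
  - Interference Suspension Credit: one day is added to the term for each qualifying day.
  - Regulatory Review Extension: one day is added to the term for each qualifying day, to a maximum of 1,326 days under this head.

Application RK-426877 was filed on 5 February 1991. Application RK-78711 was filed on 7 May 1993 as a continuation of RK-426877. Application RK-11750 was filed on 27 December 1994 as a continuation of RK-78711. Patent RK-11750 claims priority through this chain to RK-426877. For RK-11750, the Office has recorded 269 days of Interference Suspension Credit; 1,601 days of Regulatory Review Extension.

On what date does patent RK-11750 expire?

Earliest priority filing: 5 February 1991.
Base term: 5 February 1991 + 19 years → 5 February 2010.
Interference Suspension Credit: +269 days → 1 November 2010.
Regulatory Review Extension: 1601 days claimed exceeds the 1326-day cap, so +1326 days → 19 June 2014.

June 19, 2014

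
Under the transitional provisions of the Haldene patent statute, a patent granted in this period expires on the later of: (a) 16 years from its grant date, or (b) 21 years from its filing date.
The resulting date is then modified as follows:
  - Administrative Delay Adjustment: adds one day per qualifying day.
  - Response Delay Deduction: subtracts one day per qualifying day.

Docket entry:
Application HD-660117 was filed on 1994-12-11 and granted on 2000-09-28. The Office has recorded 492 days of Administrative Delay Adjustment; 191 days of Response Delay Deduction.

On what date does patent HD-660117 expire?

2017-07-26

(a) grant + 16 years → 28 September 2016.
(b) filing + 21 years → 11 December 2015.
Later of the two: 28 September 2016.
Administrative Delay Adjustment: +492 days → 2 February 2018.
Response Delay Deduction: −191 days → 26 July 2017.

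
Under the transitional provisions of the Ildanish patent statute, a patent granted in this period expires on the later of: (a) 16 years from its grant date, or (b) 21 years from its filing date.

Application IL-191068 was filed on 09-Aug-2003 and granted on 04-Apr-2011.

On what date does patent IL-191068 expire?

(a) grant + 16 years → 4 April 2027.
(b) filing + 21 years → 9 August 2024.
Later of the two: 4 April 2027.

April 4, 2027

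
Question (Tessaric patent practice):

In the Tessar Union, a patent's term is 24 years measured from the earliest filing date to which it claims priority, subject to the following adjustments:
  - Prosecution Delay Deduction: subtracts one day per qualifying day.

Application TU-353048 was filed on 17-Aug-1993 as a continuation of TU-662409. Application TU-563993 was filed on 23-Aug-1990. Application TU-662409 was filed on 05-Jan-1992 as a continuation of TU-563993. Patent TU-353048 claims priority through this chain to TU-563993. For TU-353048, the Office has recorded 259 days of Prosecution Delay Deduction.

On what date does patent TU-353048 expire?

2013-12-07

Earliest priority filing: 23 August 1990.
Base term: 23 August 1990 + 24 years → 23 August 2014.
Prosecution Delay Deduction: −259 days → 7 December 2013.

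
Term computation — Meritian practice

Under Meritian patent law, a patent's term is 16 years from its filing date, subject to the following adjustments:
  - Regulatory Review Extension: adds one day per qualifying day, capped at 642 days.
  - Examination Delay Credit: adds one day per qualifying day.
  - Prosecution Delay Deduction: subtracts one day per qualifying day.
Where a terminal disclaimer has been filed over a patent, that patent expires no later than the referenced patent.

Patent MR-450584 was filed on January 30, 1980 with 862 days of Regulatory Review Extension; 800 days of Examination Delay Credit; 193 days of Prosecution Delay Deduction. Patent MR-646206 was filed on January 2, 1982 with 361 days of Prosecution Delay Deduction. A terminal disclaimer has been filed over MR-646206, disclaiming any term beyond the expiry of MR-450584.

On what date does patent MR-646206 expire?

Natural term of MR-646206:
  Base: filing + 16 years → 2 January 1998.
  Prosecution Delay Deduction: −361 days → 6 January 1997.
Expiry of referenced patent MR-450584:
  Base: filing + 16 years → 30 January 1996.
  Regulatory Review Extension: 862 days claimed exceeds the 642-day cap, so +642 days → 2 November 1997.
  Examination Delay Credit: +800 days → 11 January 2000.
  Prosecution Delay Deduction: −193 days → 2 July 1999.
Terminal disclaimer: MR-646206 expires on the earlier of 6 January 1997 and 2 July 1999.

1997-01-06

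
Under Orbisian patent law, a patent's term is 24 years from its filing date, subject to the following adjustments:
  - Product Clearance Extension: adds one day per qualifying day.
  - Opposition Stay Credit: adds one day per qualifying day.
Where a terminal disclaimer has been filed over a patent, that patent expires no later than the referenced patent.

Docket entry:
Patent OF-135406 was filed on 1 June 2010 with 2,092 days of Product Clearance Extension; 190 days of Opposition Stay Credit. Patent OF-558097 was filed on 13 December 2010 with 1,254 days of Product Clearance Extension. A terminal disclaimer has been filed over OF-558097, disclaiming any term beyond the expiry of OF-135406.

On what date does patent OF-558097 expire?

May 20, 2038

Natural term of OF-558097:
  Base: filing + 24 years → 13 December 2034.
  Product Clearance Extension: +1254 days → 20 May 2038.
Expiry of referenced patent OF-135406:
  Base: filing + 24 years → 1 June 2034.
  Product Clearance Extension: +2092 days → 22 February 2040.
  Opposition Stay Credit: +190 days → 30 August 2040.
Terminal disclaimer: OF-558097 expires on the earlier of 20 May 2038 and 30 August 2040.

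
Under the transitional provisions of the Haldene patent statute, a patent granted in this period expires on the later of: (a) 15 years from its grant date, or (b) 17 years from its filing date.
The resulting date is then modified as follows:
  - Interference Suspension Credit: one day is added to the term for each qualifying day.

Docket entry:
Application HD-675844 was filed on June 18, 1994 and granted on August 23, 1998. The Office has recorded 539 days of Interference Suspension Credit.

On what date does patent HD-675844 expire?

February 13, 2015

(a) grant + 15 years → 23 August 2013.
(b) filing + 17 years → 18 June 2011.
Later of the two: 23 August 2013.
Interference Suspension Credit: +539 days → 13 February 2015.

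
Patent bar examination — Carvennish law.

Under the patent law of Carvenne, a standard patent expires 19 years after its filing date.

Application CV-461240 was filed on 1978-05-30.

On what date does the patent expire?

May 30, 1997

Filing date + 19 years → 30 May 1997.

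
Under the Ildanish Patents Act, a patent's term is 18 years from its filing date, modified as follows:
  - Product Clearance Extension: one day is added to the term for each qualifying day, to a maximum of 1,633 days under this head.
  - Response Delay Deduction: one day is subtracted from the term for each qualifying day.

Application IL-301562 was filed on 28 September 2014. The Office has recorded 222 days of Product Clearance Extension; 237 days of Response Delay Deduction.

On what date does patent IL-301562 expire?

September 13, 2032

Base term: filing date + 18 years → 28 September 2032.
Product Clearance Extension: 222 days (within the 1633-day cap) → +222 days → 8 May 2033.
Response Delay Deduction: −237 days → 13 September 2032.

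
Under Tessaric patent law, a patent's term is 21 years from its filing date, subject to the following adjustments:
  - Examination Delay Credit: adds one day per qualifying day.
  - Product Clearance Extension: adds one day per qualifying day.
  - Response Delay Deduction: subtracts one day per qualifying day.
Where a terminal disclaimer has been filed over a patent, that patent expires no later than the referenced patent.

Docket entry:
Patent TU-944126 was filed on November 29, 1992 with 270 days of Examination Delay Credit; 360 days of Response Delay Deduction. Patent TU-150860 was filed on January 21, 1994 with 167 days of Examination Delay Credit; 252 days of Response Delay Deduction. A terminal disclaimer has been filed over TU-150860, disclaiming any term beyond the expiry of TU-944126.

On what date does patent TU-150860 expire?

2013-08-31

Natural term of TU-150860:
  Base: filing + 21 years → 21 January 2015.
  Examination Delay Credit: +167 days → 7 July 2015.
  Response Delay Deduction: −252 days → 28 October 2014.
Expiry of referenced patent TU-944126:
  Base: filing + 21 years → 29 November 2013.
  Examination Delay Credit: +270 days → 26 August 2014.
  Response Delay Deduction: −360 days → 31 August 2013.
Terminal disclaimer: TU-150860 expires on the earlier of 28 October 2014 and 31 August 2013.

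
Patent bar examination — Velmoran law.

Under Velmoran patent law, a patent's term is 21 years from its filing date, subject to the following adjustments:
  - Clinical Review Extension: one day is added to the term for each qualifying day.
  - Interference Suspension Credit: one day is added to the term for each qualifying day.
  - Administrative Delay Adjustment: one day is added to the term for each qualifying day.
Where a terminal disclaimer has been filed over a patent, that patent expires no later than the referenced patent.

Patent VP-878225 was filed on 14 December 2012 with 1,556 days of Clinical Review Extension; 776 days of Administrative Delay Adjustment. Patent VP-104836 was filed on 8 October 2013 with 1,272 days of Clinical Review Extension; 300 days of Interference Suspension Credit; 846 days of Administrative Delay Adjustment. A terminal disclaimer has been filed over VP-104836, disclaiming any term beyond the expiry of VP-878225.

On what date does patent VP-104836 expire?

Natural term of VP-104836:
  Base: filing + 21 years → 8 October 2034.
  Clinical Review Extension: +1272 days → 2 April 2038.
  Interference Suspension Credit: +300 days → 27 January 2039.
  Administrative Delay Adjustment: +846 days → 22 May 2041.
Expiry of referenced patent VP-878225:
  Base: filing + 21 years → 14 December 2033.
  Clinical Review Extension: +1556 days → 19 March 2038.
  Administrative Delay Adjustment: +776 days → 3 May 2040.
Terminal disclaimer: VP-104836 expires on the earlier of 22 May 2041 and 3 May 2040.

2040-05-03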